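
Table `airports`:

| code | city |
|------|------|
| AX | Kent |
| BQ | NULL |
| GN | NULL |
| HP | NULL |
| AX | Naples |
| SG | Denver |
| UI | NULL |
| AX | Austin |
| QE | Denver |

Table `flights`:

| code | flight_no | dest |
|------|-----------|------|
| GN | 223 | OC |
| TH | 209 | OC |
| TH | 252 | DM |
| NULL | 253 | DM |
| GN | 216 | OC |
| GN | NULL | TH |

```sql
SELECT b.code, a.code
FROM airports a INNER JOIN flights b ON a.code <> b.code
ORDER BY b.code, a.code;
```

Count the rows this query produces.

INNER JOIN keeps only pairs where the ON condition holds.
Matching on a.code <> b.code. A NULL in a compared column never satisfies the condition.
- a row (code=AX): matches 5 b row(s) → 5 output row(s).
- a row (code=BQ): matches 5 b row(s) → 5 output row(s).
- a row (code=GN): matches 2 b row(s) → 2 output row(s).
- a row (code=HP): matches 5 b row(s) → 5 output row(s).
- a row (code=AX): matches 5 b row(s) → 5 output row(s).
- a row (code=SG): matches 5 b row(s) → 5 output row(s).
- a row (code=UI): matches 5 b row(s) → 5 output row(s).
- a row (code=AX): matches 5 b row(s) → 5 output row(s).
- a row (code=QE): matches 5 b row(s) → 5 output row(s).
Total: 42 rows.

42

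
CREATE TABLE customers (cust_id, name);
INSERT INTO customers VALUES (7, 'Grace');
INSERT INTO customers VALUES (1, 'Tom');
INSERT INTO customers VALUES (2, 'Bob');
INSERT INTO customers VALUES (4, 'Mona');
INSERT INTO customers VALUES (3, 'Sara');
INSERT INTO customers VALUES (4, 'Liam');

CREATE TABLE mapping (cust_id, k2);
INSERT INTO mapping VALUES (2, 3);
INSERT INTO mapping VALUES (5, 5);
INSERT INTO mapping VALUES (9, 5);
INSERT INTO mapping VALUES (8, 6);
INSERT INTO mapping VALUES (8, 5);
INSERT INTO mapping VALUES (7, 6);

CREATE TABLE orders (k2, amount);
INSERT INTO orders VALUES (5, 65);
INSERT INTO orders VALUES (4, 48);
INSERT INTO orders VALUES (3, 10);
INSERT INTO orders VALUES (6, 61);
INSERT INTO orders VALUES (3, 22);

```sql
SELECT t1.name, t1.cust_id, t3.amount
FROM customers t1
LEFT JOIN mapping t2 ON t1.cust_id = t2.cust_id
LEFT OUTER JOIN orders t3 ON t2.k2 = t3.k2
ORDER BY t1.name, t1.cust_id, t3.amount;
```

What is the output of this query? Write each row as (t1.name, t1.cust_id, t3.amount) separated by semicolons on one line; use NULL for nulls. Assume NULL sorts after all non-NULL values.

(Bob, 2, 10); (Bob, 2, 22); (Grace, 7, 61); (Liam, 4, NULL); (Mona, 4, NULL); (Sara, 3, NULL); (Tom, 1, NULL)

Step 1 — t1 LEFT JOIN t2 on cust_id → 6 row(s).
Then LEFT JOIN `orders t3` on k2: each of those 6 rows is kept; rows whose t2.k2 has no match in t3 get NULL for t3's columns.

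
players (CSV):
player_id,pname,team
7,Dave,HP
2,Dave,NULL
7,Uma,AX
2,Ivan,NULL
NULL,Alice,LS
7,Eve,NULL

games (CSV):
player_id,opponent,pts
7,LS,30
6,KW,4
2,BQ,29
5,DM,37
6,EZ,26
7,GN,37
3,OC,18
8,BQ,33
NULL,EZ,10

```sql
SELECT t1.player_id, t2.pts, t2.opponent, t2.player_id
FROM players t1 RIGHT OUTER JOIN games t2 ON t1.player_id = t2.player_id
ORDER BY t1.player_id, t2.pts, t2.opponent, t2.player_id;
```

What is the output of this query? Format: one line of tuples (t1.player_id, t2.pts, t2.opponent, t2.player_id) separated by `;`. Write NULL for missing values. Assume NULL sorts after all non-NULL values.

(2, 29, BQ, 2); (2, 29, BQ, 2); (7, 30, LS, 7); (7, 30, LS, 7); (7, 30, LS, 7); (7, 37, GN, 7); (7, 37, GN, 7); (7, 37, GN, 7); (NULL, 4, KW, 6); (NULL, 10, EZ, NULL); (NULL, 18, OC, 3); (NULL, 26, EZ, 6); (NULL, 33, BQ, 8); (NULL, 37, DM, 5)

RIGHT JOIN keeps every row from `games`; unmatched rows get NULL for `players`'s columns.
Matching on t1.player_id = t2.player_id. A NULL in a compared column never satisfies the condition.
- t1[0] player_id=7 → 2 match(es) in t2 → 2 row(s).
- t1[1] player_id=2 → 1 match(es) in t2 → 1 row(s).
- t1[2] player_id=7 → 2 match(es) in t2 → 2 row(s).
- t1[3] player_id=2 → 1 match(es) in t2 → 1 row(s).
- t1[4] player_id=NULL → no match.
- t1[5] player_id=7 → 2 match(es) in t2 → 2 row(s).
- 6 row(s) from t2 found no t1 partner → padded with NULL.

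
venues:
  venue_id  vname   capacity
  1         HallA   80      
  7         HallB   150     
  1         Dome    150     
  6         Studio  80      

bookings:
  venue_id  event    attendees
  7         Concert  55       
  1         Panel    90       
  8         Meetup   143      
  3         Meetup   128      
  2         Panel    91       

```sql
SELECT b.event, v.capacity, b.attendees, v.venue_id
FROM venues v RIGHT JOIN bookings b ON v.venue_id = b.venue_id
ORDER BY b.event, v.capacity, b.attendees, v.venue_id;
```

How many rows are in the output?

RIGHT JOIN keeps every row from `bookings`; unmatched rows get NULL for `venues`'s columns.
Matching on v.venue_id = b.venue_id.
- v row (venue_id=1): matches 1 b row(s) → 1 output row(s).
- v row (venue_id=7): matches 1 b row(s) → 1 output row(s).
- v row (venue_id=1): matches 1 b row(s) → 1 output row(s).
- v row (venue_id=6): no match.
- 3 row(s) from b found no v partner → padded with NULL.
Total: 3 matched + 3 padded = 6 rows.

6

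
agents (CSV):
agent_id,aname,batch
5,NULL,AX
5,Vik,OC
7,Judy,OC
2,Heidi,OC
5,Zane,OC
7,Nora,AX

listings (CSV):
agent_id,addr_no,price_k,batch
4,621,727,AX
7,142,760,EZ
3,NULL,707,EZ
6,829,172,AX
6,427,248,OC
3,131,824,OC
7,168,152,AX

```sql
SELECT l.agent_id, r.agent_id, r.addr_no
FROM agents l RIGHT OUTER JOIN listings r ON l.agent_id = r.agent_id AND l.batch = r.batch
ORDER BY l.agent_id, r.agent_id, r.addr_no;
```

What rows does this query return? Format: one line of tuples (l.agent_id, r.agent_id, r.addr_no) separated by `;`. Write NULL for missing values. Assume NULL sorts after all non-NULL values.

(7, 7, 168); (NULL, 3, 131); (NULL, 3, NULL); (NULL, 4, 621); (NULL, 6, 427); (NULL, 6, 829); (NULL, 7, 142)

RIGHT JOIN keeps every row from `listings`; unmatched rows get NULL for `agents`'s columns.
Matching on l.agent_id = r.agent_id AND l.batch = r.batch.
Matched pairs: 1; unmatched r rows kept: 6.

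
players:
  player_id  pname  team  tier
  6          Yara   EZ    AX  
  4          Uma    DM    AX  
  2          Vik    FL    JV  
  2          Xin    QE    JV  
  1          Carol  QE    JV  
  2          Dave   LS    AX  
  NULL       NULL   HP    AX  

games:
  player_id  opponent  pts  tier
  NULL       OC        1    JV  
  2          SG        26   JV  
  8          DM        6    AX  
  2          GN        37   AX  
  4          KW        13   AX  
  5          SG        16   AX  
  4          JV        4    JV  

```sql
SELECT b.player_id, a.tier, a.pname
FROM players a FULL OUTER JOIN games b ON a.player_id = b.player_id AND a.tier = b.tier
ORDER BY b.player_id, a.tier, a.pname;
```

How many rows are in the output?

11

FULL OUTER JOIN keeps every row from both sides; unmatched rows get NULL for the other side's columns.
Matching on a.player_id = b.player_id AND a.tier = b.tier. A NULL in a compared column never satisfies the condition.
Matched pairs: 4; unmatched a rows kept: 3; unmatched b rows kept: 4.
Total: 4 matched + 7 padded = 11 rows.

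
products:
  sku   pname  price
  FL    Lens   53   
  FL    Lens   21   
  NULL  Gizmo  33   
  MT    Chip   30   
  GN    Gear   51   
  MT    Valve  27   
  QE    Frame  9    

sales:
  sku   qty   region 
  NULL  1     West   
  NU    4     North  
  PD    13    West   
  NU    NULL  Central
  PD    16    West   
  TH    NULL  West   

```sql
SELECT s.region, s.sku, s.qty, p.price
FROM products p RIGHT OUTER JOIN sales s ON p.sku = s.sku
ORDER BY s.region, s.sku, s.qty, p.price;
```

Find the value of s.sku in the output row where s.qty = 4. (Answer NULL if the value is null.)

RIGHT JOIN keeps every row from `sales`; unmatched rows get NULL for `products`'s columns.
Matching on p.sku = s.sku. A NULL in a compared column never satisfies the condition.
- sku=FL: no matching s row.
- sku=FL: no matching s row.
- sku=NULL: no matching s row.
- sku=MT: no matching s row.
- sku=GN: no matching s row.
- sku=MT: no matching s row.
- sku=QE: no matching s row.
- plus 6 unmatched s row(s), each kept with NULL p columns.

NU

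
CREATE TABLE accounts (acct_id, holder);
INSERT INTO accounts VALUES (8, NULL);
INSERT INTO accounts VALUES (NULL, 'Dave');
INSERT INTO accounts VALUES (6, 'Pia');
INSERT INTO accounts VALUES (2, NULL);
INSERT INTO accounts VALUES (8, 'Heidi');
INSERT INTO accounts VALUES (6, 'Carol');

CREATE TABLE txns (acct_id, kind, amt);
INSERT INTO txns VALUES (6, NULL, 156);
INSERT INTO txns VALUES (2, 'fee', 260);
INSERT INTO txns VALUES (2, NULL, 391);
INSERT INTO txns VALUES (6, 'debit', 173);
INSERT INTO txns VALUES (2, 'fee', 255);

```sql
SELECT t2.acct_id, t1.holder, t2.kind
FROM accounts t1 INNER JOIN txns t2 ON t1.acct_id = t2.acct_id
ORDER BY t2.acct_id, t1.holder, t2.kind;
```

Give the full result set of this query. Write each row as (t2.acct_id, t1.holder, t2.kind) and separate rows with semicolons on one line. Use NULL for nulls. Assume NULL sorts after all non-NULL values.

(2, NULL, fee); (2, NULL, fee); (2, NULL, NULL); (6, Carol, debit); (6, Carol, NULL); (6, Pia, debit); (6, Pia, NULL)

INNER JOIN keeps only pairs where the ON condition holds.
Matching on t1.acct_id = t2.acct_id. A NULL in a compared column never satisfies the condition.
Matched pairs: 7.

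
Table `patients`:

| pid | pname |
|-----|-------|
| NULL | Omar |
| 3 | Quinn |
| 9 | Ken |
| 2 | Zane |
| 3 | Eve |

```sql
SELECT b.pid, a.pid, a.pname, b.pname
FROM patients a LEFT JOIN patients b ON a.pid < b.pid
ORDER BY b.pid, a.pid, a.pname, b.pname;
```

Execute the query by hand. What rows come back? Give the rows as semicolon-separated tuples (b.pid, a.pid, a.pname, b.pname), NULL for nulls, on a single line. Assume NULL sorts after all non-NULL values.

(3, 2, Zane, Eve); (3, 2, Zane, Quinn); (9, 2, Zane, Ken); (9, 3, Eve, Ken); (9, 3, Quinn, Ken); (NULL, 9, Ken, NULL); (NULL, NULL, Omar, NULL)

LEFT JOIN keeps every row from `patients a`; unmatched rows get NULL for `patients b`'s columns.
Matching on a.pid < b.pid. A NULL in a compared column never satisfies the condition.
- pid=NULL: no b row matches, row kept with b columns NULL.
- pid=3: 1 matching b row(s), so 1 row(s) emitted.
- pid=9: no b row matches, row kept with b columns NULL.
- pid=2: 3 matching b row(s), so 3 row(s) emitted.
- pid=3: 1 matching b row(s), so 1 row(s) emitted.
After projecting and ordering:
b.pid | a.pid | a.pname | b.pname
3 | 2 | Zane | Eve
3 | 2 | Zane | Quinn
9 | 2 | Zane | Ken
9 | 3 | Eve | Ken
9 | 3 | Quinn | Ken
NULL | 9 | Ken | NULL
NULL | NULL | Omar | NULL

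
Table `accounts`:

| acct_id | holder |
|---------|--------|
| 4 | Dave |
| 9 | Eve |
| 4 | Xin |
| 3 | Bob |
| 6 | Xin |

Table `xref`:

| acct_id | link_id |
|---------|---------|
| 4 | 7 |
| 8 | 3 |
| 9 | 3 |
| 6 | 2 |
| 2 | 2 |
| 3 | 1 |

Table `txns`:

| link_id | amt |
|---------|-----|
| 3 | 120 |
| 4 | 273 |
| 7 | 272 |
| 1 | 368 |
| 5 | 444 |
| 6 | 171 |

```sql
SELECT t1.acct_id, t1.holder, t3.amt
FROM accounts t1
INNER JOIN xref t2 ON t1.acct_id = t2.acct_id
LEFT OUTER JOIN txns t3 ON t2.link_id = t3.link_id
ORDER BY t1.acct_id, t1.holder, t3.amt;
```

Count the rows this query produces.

Joins associate left-to-right: accounts INNER JOIN xref on acct_id gives 5 intermediate row(s).
Then LEFT JOIN `txns t3` on link_id: each of those 5 rows is kept; rows whose t2.link_id has no match in t3 get NULL for t3's columns.
Result: 5 row(s).

5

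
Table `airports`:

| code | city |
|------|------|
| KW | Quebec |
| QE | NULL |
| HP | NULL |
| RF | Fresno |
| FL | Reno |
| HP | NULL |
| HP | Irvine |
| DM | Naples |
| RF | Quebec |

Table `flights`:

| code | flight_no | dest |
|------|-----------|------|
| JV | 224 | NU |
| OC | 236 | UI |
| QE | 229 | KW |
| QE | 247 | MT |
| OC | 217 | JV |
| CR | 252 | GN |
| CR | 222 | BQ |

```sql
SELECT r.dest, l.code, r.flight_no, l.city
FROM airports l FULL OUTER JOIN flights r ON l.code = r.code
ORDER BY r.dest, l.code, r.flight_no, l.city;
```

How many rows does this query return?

FULL OUTER JOIN keeps every row from both sides; unmatched rows get NULL for the other side's columns.
Matching on l.code = r.code.
- l[0] code=KW → no match; kept with NULLs on the r side.
- l[1] code=QE → 2 match(es) in r → 2 row(s).
- l[2] code=HP → no match; kept with NULLs on the r side.
- l[3] code=RF → no match; kept with NULLs on the r side.
- l[4] code=FL → no match; kept with NULLs on the r side.
- l[5] code=HP → no match; kept with NULLs on the r side.
- l[6] code=HP → no match; kept with NULLs on the r side.
- l[7] code=DM → no match; kept with NULLs on the r side.
- l[8] code=RF → no match; kept with NULLs on the r side.
- 5 r row(s) had no l match → kept, l columns NULL.
Total: 2 matched + 13 padded = 15 rows.

15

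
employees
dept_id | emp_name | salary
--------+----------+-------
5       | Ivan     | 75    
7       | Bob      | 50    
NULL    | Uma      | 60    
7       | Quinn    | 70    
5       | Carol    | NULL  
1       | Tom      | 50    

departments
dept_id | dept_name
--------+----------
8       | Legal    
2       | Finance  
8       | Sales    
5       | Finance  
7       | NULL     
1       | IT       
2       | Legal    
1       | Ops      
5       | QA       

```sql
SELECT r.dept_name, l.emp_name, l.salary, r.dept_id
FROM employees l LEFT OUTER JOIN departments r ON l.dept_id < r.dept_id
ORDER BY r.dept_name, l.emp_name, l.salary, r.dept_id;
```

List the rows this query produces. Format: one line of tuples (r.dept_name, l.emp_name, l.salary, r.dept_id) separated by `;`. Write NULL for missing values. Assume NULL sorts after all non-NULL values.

LEFT JOIN keeps every row from `employees`; unmatched rows get NULL for `departments`'s columns.
Matching on l.dept_id < r.dept_id. A NULL in a compared column never satisfies the condition.
Matched pairs: 17; unmatched l rows kept: 1.

(Finance, Tom, 50, 2); (Finance, Tom, 50, 5); (Legal, Bob, 50, 8); (Legal, Carol, NULL, 8); (Legal, Ivan, 75, 8); (Legal, Quinn, 70, 8); (Legal, Tom, 50, 2); (Legal, Tom, 50, 8); (QA, Tom, 50, 5); (Sales, Bob, 50, 8); (Sales, Carol, NULL, 8); (Sales, Ivan, 75, 8); (Sales, Quinn, 70, 8); (Sales, Tom, 50, 8); (NULL, Carol, NULL, 7); (NULL, Ivan, 75, 7); (NULL, Tom, 50, 7); (NULL, Uma, 60, NULL)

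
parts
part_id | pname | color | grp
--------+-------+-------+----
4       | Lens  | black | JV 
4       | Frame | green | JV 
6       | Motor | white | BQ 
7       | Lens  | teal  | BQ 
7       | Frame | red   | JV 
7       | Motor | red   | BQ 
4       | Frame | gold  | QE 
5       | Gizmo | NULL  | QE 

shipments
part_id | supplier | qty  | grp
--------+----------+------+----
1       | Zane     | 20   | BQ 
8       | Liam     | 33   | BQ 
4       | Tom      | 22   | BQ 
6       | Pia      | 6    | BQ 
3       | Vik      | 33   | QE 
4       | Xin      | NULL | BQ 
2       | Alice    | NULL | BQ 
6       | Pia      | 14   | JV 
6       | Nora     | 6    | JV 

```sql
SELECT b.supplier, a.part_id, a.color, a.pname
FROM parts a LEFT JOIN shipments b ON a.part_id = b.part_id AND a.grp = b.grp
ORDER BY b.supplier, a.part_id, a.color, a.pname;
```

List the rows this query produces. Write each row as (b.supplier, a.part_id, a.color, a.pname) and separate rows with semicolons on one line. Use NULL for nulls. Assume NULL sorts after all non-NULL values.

LEFT JOIN keeps every row from `parts`; unmatched rows get NULL for `shipments`'s columns.
Matching on a.part_id = b.part_id AND a.grp = b.grp.
Matched pairs: 1; unmatched a rows kept: 7.

(Pia, 6, white, Motor); (NULL, 4, black, Lens); (NULL, 4, gold, Frame); (NULL, 4, green, Frame); (NULL, 5, NULL, Gizmo); (NULL, 7, red, Frame); (NULL, 7, red, Motor); (NULL, 7, teal, Lens)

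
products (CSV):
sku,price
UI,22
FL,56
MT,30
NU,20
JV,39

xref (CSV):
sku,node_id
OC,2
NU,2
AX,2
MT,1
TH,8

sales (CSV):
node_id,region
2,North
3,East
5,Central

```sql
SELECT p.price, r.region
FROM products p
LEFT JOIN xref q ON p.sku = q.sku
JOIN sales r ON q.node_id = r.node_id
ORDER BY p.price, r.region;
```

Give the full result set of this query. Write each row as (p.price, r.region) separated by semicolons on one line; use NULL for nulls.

(20, North)

Step 1 — p LEFT JOIN q on sku → 5 row(s).
Then INNER JOIN `sales r` on node_id: keep only rows whose q.node_id appears in r.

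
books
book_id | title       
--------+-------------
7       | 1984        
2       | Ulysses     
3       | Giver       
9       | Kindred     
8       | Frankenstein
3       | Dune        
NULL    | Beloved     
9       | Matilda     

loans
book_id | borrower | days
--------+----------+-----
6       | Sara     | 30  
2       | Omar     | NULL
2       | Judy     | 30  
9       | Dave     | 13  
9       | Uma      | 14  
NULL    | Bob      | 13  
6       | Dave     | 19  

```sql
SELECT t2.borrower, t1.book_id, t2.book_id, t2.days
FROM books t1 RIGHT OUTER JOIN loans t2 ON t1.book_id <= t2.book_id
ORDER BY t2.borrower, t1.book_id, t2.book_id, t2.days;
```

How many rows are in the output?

23

RIGHT JOIN keeps every row from `loans`; unmatched rows get NULL for `books`'s columns.
Matching on t1.book_id <= t2.book_id. A NULL in a compared column never satisfies the condition.
- book_id=7: 2 matching t2 row(s), so 2 row(s) emitted.
- book_id=2: 6 matching t2 row(s), so 6 row(s) emitted.
- book_id=3: 4 matching t2 row(s), so 4 row(s) emitted.
- book_id=9: 2 matching t2 row(s), so 2 row(s) emitted.
- book_id=8: 2 matching t2 row(s), so 2 row(s) emitted.
- book_id=3: 4 matching t2 row(s), so 4 row(s) emitted.
- book_id=NULL: no matching t2 row.
- book_id=9: 2 matching t2 row(s), so 2 row(s) emitted.
- 1 row(s) from t2 found no t1 partner → padded with NULL.
Total: 22 matched + 1 padded = 23 rows.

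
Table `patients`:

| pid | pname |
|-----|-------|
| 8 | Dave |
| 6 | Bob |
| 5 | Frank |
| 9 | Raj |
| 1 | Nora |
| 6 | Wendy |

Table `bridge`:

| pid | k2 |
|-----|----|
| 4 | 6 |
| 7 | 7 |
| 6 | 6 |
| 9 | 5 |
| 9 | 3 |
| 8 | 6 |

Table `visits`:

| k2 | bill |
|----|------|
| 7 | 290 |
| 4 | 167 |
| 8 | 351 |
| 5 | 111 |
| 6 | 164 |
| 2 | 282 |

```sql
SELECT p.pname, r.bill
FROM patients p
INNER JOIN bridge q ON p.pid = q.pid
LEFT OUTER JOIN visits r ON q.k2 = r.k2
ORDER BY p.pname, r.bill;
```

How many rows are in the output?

Joins associate left-to-right: patients INNER JOIN bridge on pid gives 5 intermediate row(s).
Then LEFT JOIN `visits r` on k2: each of those 5 rows is kept; rows whose q.k2 has no match in r get NULL for r's columns.
Result: 5 row(s).

5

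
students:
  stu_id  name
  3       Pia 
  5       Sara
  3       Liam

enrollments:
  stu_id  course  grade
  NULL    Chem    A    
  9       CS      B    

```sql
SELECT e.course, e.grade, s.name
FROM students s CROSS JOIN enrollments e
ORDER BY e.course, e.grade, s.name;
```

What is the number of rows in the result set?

6

CROSS JOIN pairs every row of `students` with every row of `enrollments`: 3 × 2 = 6 rows.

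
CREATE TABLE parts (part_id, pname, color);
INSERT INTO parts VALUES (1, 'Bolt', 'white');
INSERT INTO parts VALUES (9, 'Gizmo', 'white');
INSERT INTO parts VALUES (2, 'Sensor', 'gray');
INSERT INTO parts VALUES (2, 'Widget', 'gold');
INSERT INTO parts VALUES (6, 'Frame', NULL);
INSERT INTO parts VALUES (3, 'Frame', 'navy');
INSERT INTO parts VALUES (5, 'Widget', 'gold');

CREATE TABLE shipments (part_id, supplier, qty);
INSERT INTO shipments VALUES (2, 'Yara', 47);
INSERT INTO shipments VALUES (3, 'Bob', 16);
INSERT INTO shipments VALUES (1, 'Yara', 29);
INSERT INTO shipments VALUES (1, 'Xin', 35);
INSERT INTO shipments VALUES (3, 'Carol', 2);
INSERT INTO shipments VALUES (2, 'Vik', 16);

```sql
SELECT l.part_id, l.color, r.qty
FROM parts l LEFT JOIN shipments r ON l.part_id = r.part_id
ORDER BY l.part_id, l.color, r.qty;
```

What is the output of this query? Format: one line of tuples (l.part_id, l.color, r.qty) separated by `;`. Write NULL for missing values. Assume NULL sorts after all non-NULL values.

LEFT JOIN keeps every row from `parts`; unmatched rows get NULL for `shipments`'s columns.
Matching on l.part_id = r.part_id.
Matched pairs: 8; unmatched l rows kept: 3.

(1, white, 29); (1, white, 35); (2, gold, 16); (2, gold, 47); (2, gray, 16); (2, gray, 47); (3, navy, 2); (3, navy, 16); (5, gold, NULL); (6, NULL, NULL); (9, white, NULL)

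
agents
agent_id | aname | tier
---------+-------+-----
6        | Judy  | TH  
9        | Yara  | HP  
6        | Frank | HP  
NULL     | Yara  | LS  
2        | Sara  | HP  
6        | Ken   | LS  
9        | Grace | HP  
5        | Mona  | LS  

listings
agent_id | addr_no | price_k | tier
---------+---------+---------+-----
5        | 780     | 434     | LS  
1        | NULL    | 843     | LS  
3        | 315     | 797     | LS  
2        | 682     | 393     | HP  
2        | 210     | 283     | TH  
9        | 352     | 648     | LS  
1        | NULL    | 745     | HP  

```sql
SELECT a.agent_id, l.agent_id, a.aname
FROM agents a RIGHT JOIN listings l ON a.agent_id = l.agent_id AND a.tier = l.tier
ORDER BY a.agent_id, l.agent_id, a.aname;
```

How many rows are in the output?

7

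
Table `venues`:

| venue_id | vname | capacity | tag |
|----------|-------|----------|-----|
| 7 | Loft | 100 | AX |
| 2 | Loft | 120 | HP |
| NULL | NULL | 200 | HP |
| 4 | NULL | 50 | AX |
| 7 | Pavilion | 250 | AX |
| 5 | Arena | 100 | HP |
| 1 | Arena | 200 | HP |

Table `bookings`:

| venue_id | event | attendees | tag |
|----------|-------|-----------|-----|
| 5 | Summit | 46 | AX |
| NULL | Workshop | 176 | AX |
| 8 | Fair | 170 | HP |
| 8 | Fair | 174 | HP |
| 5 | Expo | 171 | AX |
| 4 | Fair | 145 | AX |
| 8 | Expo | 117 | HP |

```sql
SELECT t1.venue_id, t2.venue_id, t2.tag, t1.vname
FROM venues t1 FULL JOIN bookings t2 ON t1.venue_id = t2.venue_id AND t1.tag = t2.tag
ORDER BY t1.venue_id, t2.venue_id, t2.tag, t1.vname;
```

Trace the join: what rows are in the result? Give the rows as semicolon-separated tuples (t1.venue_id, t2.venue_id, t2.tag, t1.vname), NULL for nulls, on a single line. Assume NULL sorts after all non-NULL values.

FULL OUTER JOIN keeps every row from both sides; unmatched rows get NULL for the other side's columns.
Matching on t1.venue_id = t2.venue_id AND t1.tag = t2.tag. A NULL in a compared column never satisfies the condition.
Matched pairs: 1; unmatched t1 rows kept: 6; unmatched t2 rows kept: 6.

(1, NULL, NULL, Arena); (2, NULL, NULL, Loft); (4, 4, AX, NULL); (5, NULL, NULL, Arena); (7, NULL, NULL, Loft); (7, NULL, NULL, Pavilion); (NULL, 5, AX, NULL); (NULL, 5, AX, NULL); (NULL, 8, HP, NULL); (NULL, 8, HP, NULL); (NULL, 8, HP, NULL); (NULL, NULL, AX, NULL); (NULL, NULL, NULL, NULL)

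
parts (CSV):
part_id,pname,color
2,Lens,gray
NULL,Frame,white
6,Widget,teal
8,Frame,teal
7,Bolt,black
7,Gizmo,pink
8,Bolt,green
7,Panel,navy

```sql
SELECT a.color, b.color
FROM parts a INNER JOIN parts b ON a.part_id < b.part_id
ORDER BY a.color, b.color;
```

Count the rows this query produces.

INNER JOIN keeps only pairs where the ON condition holds.
Matching on a.part_id < b.part_id. A NULL in a compared column never satisfies the condition.
- a (part_id=2) pairs with 6 row(s) of b.
- a (part_id=NULL) has no partner → excluded.
- a (part_id=6) pairs with 5 row(s) of b.
- a (part_id=8) has no partner → excluded.
- a (part_id=7) pairs with 2 row(s) of b.
- a (part_id=7) pairs with 2 row(s) of b.
- a (part_id=8) has no partner → excluded.
- a (part_id=7) pairs with 2 row(s) of b.
Total: 17 rows.

17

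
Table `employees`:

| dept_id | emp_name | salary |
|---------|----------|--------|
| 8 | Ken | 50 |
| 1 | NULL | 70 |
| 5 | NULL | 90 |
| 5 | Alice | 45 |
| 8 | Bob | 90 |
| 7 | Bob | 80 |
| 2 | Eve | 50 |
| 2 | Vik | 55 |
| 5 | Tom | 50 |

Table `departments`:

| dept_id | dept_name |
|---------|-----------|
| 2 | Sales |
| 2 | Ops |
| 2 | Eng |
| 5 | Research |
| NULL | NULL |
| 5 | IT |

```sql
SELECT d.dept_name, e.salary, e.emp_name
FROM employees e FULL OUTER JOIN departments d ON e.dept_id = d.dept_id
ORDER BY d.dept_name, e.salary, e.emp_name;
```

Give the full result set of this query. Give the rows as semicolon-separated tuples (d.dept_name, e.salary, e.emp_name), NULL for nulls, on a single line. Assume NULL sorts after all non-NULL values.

(Eng, 50, Eve); (Eng, 55, Vik); (IT, 45, Alice); (IT, 50, Tom); (IT, 90, NULL); (Ops, 50, Eve); (Ops, 55, Vik); (Research, 45, Alice); (Research, 50, Tom); (Research, 90, NULL); (Sales, 50, Eve); (Sales, 55, Vik); (NULL, 50, Ken); (NULL, 70, NULL); (NULL, 80, Bob); (NULL, 90, Bob); (NULL, NULL, NULL)

FULL OUTER JOIN keeps every row from both sides; unmatched rows get NULL for the other side's columns.
Matching on e.dept_id = d.dept_id. A NULL in a compared column never satisfies the condition.
Matched pairs: 12; unmatched e rows kept: 4; unmatched d rows kept: 1.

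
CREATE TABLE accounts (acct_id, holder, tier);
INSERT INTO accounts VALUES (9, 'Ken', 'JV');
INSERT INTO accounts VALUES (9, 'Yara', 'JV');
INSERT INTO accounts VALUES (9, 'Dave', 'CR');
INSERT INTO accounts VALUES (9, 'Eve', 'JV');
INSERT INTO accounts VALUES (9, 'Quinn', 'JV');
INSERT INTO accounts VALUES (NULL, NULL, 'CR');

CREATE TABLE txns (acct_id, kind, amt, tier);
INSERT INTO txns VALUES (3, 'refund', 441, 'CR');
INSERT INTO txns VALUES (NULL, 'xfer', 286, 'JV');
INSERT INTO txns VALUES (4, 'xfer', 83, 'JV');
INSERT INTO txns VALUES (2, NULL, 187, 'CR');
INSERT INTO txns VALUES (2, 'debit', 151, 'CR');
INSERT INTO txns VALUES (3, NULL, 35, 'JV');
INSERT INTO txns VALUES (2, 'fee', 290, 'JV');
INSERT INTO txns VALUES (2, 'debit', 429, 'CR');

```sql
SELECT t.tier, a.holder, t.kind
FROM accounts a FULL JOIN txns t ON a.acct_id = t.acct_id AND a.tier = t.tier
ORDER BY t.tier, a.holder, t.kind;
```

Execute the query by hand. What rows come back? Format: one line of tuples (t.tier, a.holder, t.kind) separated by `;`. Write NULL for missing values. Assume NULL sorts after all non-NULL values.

FULL OUTER JOIN keeps every row from both sides; unmatched rows get NULL for the other side's columns.
Matching on a.acct_id = t.acct_id AND a.tier = t.tier. A NULL in a compared column never satisfies the condition.
- a row (acct_id=9, tier=JV): no match → kept, t columns NULL.
- a row (acct_id=9, tier=JV): no match → kept, t columns NULL.
- a row (acct_id=9, tier=CR): no match → kept, t columns NULL.
- a row (acct_id=9, tier=JV): no match → kept, t columns NULL.
- a row (acct_id=9, tier=JV): no match → kept, t columns NULL.
- a row (acct_id=NULL, tier=CR): no match → kept, t columns NULL.
- plus 8 unmatched t row(s), each kept with NULL a columns.

(CR, NULL, debit); (CR, NULL, debit); (CR, NULL, refund); (CR, NULL, NULL); (JV, NULL, fee); (JV, NULL, xfer); (JV, NULL, xfer); (JV, NULL, NULL); (NULL, Dave, NULL); (NULL, Eve, NULL); (NULL, Ken, NULL); (NULL, Quinn, NULL); (NULL, Yara, NULL); (NULL, NULL, NULL)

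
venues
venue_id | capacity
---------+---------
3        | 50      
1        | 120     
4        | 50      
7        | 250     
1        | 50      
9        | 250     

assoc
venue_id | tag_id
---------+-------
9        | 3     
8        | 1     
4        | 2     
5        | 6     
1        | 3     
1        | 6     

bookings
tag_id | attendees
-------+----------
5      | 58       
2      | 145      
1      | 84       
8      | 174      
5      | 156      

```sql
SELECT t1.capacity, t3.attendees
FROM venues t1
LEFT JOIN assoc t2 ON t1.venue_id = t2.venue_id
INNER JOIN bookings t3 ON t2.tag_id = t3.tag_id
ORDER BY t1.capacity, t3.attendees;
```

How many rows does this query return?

1

Joins associate left-to-right: venues LEFT JOIN assoc on venue_id gives 8 intermediate row(s).
Then INNER JOIN `bookings t3` on tag_id: keep only rows whose t2.tag_id appears in t3.
Result: 1 row(s).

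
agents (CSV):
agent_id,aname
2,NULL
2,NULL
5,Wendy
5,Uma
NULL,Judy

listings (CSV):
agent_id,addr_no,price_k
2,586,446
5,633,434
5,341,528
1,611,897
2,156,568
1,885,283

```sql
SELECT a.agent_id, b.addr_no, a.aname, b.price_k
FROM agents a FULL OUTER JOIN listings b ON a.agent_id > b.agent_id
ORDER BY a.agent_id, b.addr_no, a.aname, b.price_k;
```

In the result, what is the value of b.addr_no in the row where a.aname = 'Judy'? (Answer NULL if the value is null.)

NULL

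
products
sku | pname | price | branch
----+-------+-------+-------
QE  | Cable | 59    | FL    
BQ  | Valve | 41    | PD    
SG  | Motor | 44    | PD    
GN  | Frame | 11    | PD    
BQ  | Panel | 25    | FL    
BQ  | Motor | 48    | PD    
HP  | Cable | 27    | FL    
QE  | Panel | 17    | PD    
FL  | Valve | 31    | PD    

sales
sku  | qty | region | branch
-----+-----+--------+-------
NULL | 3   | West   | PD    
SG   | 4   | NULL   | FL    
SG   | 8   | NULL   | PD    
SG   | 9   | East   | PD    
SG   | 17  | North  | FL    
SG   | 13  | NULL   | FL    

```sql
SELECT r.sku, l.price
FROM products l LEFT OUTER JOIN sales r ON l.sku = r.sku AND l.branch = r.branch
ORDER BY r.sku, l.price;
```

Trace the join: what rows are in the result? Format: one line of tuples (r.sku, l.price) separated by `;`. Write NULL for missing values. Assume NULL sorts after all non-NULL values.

(SG, 44); (SG, 44); (NULL, 11); (NULL, 17); (NULL, 25); (NULL, 27); (NULL, 31); (NULL, 41); (NULL, 48); (NULL, 59)

LEFT JOIN keeps every row from `products`; unmatched rows get NULL for `sales`'s columns.
Matching on l.sku = r.sku AND l.branch = r.branch. A NULL in a compared column never satisfies the condition.
- sku=QE, branch=FL: no r row matches, row kept with r columns NULL.
- sku=BQ, branch=PD: no r row matches, row kept with r columns NULL.
- sku=SG, branch=PD: 2 matching r row(s), so 2 row(s) emitted.
- sku=GN, branch=PD: no r row matches, row kept with r columns NULL.
- sku=BQ, branch=FL: no r row matches, row kept with r columns NULL.
- sku=BQ, branch=PD: no r row matches, row kept with r columns NULL.
- sku=HP, branch=FL: no r row matches, row kept with r columns NULL.
- sku=QE, branch=PD: no r row matches, row kept with r columns NULL.
- sku=FL, branch=PD: no r row matches, row kept with r columns NULL.
After projecting and ordering:
r.sku | l.price
SG | 44
SG | 44
NULL | 11
NULL | 17
NULL | 25
NULL | 27
NULL | 31
NULL | 41
NULL | 48
NULL | 59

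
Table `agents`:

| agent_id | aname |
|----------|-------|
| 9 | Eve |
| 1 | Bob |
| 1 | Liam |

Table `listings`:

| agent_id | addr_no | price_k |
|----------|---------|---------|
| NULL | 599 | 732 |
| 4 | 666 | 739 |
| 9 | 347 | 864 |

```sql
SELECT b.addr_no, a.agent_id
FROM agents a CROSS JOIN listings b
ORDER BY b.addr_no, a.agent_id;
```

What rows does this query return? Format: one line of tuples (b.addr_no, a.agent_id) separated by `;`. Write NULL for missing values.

(347, 1); (347, 1); (347, 9); (599, 1); (599, 1); (599, 9); (666, 1); (666, 1); (666, 9)

CROSS JOIN pairs every row of `agents` with every row of `listings`: 3 × 3 = 9 rows.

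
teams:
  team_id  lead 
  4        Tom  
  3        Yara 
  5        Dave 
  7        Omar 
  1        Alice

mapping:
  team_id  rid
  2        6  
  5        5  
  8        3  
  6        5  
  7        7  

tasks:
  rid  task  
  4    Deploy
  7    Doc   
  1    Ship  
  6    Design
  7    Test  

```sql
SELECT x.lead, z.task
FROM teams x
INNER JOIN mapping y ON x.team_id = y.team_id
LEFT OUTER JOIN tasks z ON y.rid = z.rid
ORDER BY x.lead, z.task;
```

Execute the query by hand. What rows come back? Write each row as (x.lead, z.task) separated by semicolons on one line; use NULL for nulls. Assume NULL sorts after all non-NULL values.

(Dave, NULL); (Omar, Doc); (Omar, Test)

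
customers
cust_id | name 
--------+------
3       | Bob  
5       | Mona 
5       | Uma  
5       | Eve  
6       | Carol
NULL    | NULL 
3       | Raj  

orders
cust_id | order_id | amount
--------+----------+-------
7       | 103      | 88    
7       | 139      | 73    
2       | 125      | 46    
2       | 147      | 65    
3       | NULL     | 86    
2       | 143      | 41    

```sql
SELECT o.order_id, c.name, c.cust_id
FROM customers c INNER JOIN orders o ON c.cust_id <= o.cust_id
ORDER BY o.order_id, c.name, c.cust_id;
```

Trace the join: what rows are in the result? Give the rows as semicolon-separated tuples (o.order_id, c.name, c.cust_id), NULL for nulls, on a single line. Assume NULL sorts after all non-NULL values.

(103, Bob, 3); (103, Carol, 6); (103, Eve, 5); (103, Mona, 5); (103, Raj, 3); (103, Uma, 5); (139, Bob, 3); (139, Carol, 6); (139, Eve, 5); (139, Mona, 5); (139, Raj, 3); (139, Uma, 5); (NULL, Bob, 3); (NULL, Raj, 3)

INNER JOIN keeps only pairs where the ON condition holds.
Matching on c.cust_id <= o.cust_id. A NULL in a compared column never satisfies the condition.
- c (cust_id=3) pairs with 3 row(s) of o.
- c (cust_id=5) pairs with 2 row(s) of o.
- c (cust_id=5) pairs with 2 row(s) of o.
- c (cust_id=5) pairs with 2 row(s) of o.
- c (cust_id=6) pairs with 2 row(s) of o.
- c (cust_id=NULL) has no partner → excluded.
- c (cust_id=3) pairs with 3 row(s) of o.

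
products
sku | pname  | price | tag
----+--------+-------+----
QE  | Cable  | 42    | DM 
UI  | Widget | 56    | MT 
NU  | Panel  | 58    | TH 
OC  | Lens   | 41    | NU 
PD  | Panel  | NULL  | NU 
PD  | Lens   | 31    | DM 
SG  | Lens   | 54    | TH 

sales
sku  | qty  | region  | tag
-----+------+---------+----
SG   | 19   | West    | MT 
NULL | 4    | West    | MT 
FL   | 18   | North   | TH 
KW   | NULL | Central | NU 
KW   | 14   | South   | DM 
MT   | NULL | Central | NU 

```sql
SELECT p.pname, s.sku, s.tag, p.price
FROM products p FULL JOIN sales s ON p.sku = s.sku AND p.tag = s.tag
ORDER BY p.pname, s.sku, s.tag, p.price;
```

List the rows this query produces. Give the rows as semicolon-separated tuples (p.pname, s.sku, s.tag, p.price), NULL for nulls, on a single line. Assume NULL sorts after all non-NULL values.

FULL OUTER JOIN keeps every row from both sides; unmatched rows get NULL for the other side's columns.
Matching on p.sku = s.sku AND p.tag = s.tag. A NULL in a compared column never satisfies the condition.
- p[0] sku=QE, tag=DM → no match; kept with NULLs on the s side.
- p[1] sku=UI, tag=MT → no match; kept with NULLs on the s side.
- p[2] sku=NU, tag=TH → no match; kept with NULLs on the s side.
- p[3] sku=OC, tag=NU → no match; kept with NULLs on the s side.
- p[4] sku=PD, tag=NU → no match; kept with NULLs on the s side.
- p[5] sku=PD, tag=DM → no match; kept with NULLs on the s side.
- p[6] sku=SG, tag=TH → no match; kept with NULLs on the s side.
- plus 6 unmatched s row(s), each kept with NULL p columns.

(Cable, NULL, NULL, 42); (Lens, NULL, NULL, 31); (Lens, NULL, NULL, 41); (Lens, NULL, NULL, 54); (Panel, NULL, NULL, 58); (Panel, NULL, NULL, NULL); (Widget, NULL, NULL, 56); (NULL, FL, TH, NULL); (NULL, KW, DM, NULL); (NULL, KW, NU, NULL); (NULL, MT, NU, NULL); (NULL, SG, MT, NULL); (NULL, NULL, MT, NULL)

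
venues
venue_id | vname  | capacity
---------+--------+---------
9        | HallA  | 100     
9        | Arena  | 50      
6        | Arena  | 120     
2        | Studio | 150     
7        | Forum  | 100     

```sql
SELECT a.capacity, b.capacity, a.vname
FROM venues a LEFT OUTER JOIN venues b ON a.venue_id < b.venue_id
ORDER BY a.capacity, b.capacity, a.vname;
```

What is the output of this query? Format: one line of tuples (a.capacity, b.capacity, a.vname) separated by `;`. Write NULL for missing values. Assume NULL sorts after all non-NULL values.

LEFT JOIN keeps every row from `venues a`; unmatched rows get NULL for `venues b`'s columns.
Matching on a.venue_id < b.venue_id.
- a[0] venue_id=9 → no match; kept with NULLs on the b side.
- a[1] venue_id=9 → no match; kept with NULLs on the b side.
- a[2] venue_id=6 → 3 match(es) in b → 3 row(s).
- a[3] venue_id=2 → 4 match(es) in b → 4 row(s).
- a[4] venue_id=7 → 2 match(es) in b → 2 row(s).

(50, NULL, Arena); (100, 50, Forum); (100, 100, Forum); (100, NULL, HallA); (120, 50, Arena); (120, 100, Arena); (120, 100, Arena); (150, 50, Studio); (150, 100, Studio); (150, 100, Studio); (150, 120, Studio)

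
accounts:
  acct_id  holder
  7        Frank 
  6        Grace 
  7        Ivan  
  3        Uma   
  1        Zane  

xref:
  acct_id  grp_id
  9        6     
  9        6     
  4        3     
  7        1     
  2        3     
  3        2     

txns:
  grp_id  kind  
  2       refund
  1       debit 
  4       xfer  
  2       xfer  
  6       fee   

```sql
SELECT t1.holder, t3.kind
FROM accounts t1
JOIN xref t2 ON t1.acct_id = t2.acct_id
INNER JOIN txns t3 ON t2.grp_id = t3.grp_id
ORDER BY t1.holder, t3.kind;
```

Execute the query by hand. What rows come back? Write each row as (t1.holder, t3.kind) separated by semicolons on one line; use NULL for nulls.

Evaluate left to right. First `accounts t1 INNER JOIN xref t2` on acct_id: 3 row(s).
Then INNER JOIN `txns t3` on grp_id: keep only rows whose t2.grp_id appears in t3.

(Frank, debit); (Ivan, debit); (Uma, refund); (Uma, xfer)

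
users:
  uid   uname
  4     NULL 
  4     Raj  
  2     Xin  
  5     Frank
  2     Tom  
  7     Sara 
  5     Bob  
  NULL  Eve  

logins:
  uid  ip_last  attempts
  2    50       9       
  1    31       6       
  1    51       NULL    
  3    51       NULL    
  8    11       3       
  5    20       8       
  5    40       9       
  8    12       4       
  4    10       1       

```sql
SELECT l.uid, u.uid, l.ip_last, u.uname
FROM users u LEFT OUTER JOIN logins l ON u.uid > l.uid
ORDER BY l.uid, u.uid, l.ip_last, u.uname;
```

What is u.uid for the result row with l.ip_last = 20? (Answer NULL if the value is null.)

LEFT JOIN keeps every row from `users`; unmatched rows get NULL for `logins`'s columns.
Matching on u.uid > l.uid. A NULL in a compared column never satisfies the condition.
- uid=4: 4 matching l row(s), so 4 row(s) emitted.
- uid=4: 4 matching l row(s), so 4 row(s) emitted.
- uid=2: 2 matching l row(s), so 2 row(s) emitted.
- uid=5: 5 matching l row(s), so 5 row(s) emitted.
- uid=2: 2 matching l row(s), so 2 row(s) emitted.
- uid=7: 7 matching l row(s), so 7 row(s) emitted.
- uid=5: 5 matching l row(s), so 5 row(s) emitted.
- uid=NULL: no l row matches, row kept with l columns NULL.

7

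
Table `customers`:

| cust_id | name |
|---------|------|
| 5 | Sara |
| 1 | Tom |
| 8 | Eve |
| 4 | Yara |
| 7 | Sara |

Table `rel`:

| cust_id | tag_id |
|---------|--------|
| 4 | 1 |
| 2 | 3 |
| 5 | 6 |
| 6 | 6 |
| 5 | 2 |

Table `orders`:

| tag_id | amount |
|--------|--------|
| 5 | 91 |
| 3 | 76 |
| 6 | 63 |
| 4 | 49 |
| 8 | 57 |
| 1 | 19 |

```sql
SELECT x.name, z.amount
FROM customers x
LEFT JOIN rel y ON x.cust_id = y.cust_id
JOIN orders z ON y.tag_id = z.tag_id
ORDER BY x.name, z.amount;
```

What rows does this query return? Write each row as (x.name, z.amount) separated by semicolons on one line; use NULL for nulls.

Step 1 — x LEFT JOIN y on cust_id → 6 row(s).
Then INNER JOIN `orders z` on tag_id: keep only rows whose y.tag_id appears in z.

(Sara, 63); (Yara, 19)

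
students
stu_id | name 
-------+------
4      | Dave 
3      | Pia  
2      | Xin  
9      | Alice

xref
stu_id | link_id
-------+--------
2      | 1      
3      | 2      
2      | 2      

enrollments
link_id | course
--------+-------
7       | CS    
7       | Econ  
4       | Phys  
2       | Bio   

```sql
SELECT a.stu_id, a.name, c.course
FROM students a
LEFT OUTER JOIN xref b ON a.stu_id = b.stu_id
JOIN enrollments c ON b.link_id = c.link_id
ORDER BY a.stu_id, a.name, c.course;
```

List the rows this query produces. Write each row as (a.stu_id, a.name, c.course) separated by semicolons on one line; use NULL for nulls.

(2, Xin, Bio); (3, Pia, Bio)

Evaluate left to right. First `students a LEFT JOIN xref b` on stu_id: 5 row(s).
Then INNER JOIN `enrollments c` on link_id: keep only rows whose b.link_id appears in c.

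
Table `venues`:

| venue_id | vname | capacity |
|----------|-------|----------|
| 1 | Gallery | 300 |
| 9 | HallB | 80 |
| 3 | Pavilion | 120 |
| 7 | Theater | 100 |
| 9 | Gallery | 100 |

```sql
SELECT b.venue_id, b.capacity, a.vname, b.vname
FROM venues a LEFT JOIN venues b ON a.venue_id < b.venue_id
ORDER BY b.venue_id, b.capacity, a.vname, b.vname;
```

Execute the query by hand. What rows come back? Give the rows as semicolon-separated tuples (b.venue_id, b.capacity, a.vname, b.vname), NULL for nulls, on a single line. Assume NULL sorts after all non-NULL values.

LEFT JOIN keeps every row from `venues a`; unmatched rows get NULL for `venues b`'s columns.
Matching on a.venue_id < b.venue_id.
- venue_id=1: 4 matching b row(s), so 4 row(s) emitted.
- venue_id=9: no b row matches, row kept with b columns NULL.
- venue_id=3: 3 matching b row(s), so 3 row(s) emitted.
- venue_id=7: 2 matching b row(s), so 2 row(s) emitted.
- venue_id=9: no b row matches, row kept with b columns NULL.

(3, 120, Gallery, Pavilion); (7, 100, Gallery, Theater); (7, 100, Pavilion, Theater); (9, 80, Gallery, HallB); (9, 80, Pavilion, HallB); (9, 80, Theater, HallB); (9, 100, Gallery, Gallery); (9, 100, Pavilion, Gallery); (9, 100, Theater, Gallery); (NULL, NULL, Gallery, NULL); (NULL, NULL, HallB, NULL)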